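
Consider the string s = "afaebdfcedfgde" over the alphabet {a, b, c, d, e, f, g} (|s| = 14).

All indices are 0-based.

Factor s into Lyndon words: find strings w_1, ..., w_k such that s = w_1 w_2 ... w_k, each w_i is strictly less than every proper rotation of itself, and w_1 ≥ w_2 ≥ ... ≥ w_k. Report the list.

["af", "aebdfcedfgde"]

emit factor 1: 'af' (i=0, period=2)
emit factor 2: 'aebdfcedfgde' (i=2, period=12)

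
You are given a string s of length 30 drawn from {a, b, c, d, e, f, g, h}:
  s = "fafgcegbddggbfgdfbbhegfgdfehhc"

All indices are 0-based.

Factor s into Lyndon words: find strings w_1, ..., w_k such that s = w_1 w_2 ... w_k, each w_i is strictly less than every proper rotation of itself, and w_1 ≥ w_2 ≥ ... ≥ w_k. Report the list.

["f", "afgcegbddggbfgdfbbhegfgdfehhc"]

emit factor 1: 'f' (i=0, period=1)
emit factor 2: 'afgcegbddggbfgdfbbhegfgdfehhc' (i=1, period=29)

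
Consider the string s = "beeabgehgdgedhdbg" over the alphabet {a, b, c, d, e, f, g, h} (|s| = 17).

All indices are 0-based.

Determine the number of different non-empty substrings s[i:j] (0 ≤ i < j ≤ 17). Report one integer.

rank | idx | suffix
   0 |   3 | abgehgdgedhdbg
   1 |   0 | beeabgehgdgedhdbg
   2 |  15 | bg
   3 |   4 | bgehgdgedhdbg
   4 |  14 | dbg
   5 |   9 | dgedhdbg
   6 |  12 | dhdbg
   7 |   2 | eabgehgdgedhdbg
   8 |  11 | edhdbg
   9 |   1 | eeabgehgdgedhdbg
  10 |   6 | ehgdgedhdbg
  11 |  16 | g
  12 |   8 | gdgedhdbg
  13 |  10 | gedhdbg
  14 |   5 | gehgdgedhdbg
  15 |  13 | hdbg
  16 |   7 | hgdgedhdbg

SA = [3, 0, 15, 4, 14, 9, 12, 2, 11, 1, 6, 16, 8, 10, 5, 13, 7]
rank  pair      lcp
   1  s[3:],s[0:]  0  ''
   2  s[0:],s[15:]  1  'b'
   3  s[15:],s[4:]  2  'bg'
   4  s[4:],s[14:]  0  ''
   5  s[14:],s[9:]  1  'd'
   6  s[9:],s[12:]  1  'd'
   7  s[12:],s[2:]  0  ''
   8  s[2:],s[11:]  1  'e'
   9  s[11:],s[1:]  1  'e'
  10  s[1:],s[6:]  1  'e'
  11  s[6:],s[16:]  0  ''
  12  s[16:],s[8:]  1  'g'
  13  s[8:],s[10:]  1  'g'
  14  s[10:],s[5:]  2  'ge'
  15  s[5:],s[13:]  0  ''
  16  s[13:],s[7:]  1  'h'

n(n+1)/2 = 17·18/2 = 153
Σ LCP = 0 + 0 + 1 + 2 + 0 + 1 + 1 + 0 + 1 + 1 + 1 + 0 + 1 + 1 + 2 + 0 + 1 = 13
distinct = 153 − 13 = 140

140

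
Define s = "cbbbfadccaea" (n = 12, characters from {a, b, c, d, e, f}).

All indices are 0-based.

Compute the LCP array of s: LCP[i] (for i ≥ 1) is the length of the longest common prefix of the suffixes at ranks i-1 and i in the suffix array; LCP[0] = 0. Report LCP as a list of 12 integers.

[0, 1, 1, 0, 2, 1, 0, 1, 1, 0, 0, 0]

rank→(start, suffix):
  0 → (11, 'a')
  1 → (5, 'adccaea')
  2 → (9, 'aea')
  3 → (1, 'bbbfadccaea')
  4 → (2, 'bbfadccaea')
  5 → (3, 'bfadccaea')
  6 → (8, 'caea')
  7 → (0, 'cbbbfadccaea')
  8 → (7, 'ccaea')
  9 → (6, 'dccaea')
  10 → (10, 'ea')
  11 → (4, 'fadccaea')

SA = [11, 5, 9, 1, 2, 3, 8, 0, 7, 6, 10, 4]
[i] adj suffixes → lcp
  [1] 11/5 → 1 ('a')
  [2] 5/9 → 1 ('a')
  [3] 9/1 → 0 ('')
  [4] 1/2 → 2 ('bb')
  [5] 2/3 → 1 ('b')
  [6] 3/8 → 0 ('')
  [7] 8/0 → 1 ('c')
  [8] 0/7 → 1 ('c')
  [9] 7/6 → 0 ('')
  [10] 6/10 → 0 ('')
  [11] 10/4 → 0 ('')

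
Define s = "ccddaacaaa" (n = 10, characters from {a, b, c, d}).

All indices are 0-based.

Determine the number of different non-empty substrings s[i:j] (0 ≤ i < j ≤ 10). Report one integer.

rank→(start, suffix):
  0 → (9, 'a')
  1 → (8, 'aa')
  2 → (7, 'aaa')
  3 → (4, 'aacaaa')
  4 → (5, 'acaaa')
  5 → (6, 'caaa')
  6 → (0, 'ccddaacaaa')
  7 → (1, 'cddaacaaa')
  8 → (3, 'daacaaa')
  9 → (2, 'ddaacaaa')

SA = [9, 8, 7, 4, 5, 6, 0, 1, 3, 2]
rank  pair      lcp
   1  s[9:],s[8:]  1  'a'
   2  s[8:],s[7:]  2  'aa'
   3  s[7:],s[4:]  2  'aa'
   4  s[4:],s[5:]  1  'a'
   5  s[5:],s[6:]  0  ''
   6  s[6:],s[0:]  1  'c'
   7  s[0:],s[1:]  1  'c'
   8  s[1:],s[3:]  0  ''
   9  s[3:],s[2:]  1  'd'

n(n+1)/2 = 10·11/2 = 55
Σ LCP = 0 + 1 + 2 + 2 + 1 + 0 + 1 + 1 + 0 + 1 = 9
distinct = 55 − 9 = 46

46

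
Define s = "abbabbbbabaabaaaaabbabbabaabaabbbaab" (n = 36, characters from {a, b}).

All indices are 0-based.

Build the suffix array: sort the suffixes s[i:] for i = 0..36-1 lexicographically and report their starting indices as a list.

[13, 14, 15, 33, 10, 25, 16, 28, 34, 11, 8, 23, 26, 20, 17, 0, 29, 3, 35, 12, 32, 9, 24, 27, 7, 22, 19, 2, 31, 6, 21, 18, 1, 30, 5, 4]

rank | idx | suffix
   0 |  13 | aaaaabbabbabaabaabbbaab
   1 |  14 | aaaabbabbabaabaabbbaab
   2 |  15 | aaabbabbabaabaabbbaab
   3 |  33 | aab
   4 |  10 | aabaaaaabbabbabaabaabbbaab
   5 |  25 | aabaabbbaab
   6 |  16 | aabbabbabaabaabbbaab
   7 |  28 | aabbbaab
   8 |  34 | ab
   9 |  11 | abaaaaabbabbabaabaabbbaab
  10 |   8 | abaabaaaaabbabbabaabaabbbaab
  11 |  23 | abaabaabbbaab
  12 |  26 | abaabbbaab
  13 |  20 | abbabaabaabbbaab
  14 |  17 | abbabbabaabaabbbaab
  15 |   0 | abbabbbbabaabaaaaabbabbabaabaabbbaab
  16 |  29 | abbbaab
  17 |   3 | abbbbabaabaaaaabbabbabaabaabbbaab
  18 |  35 | b
  19 |  12 | baaaaabbabbabaabaabbbaab
  20 |  32 | baab
  21 |   9 | baabaaaaabbabbabaabaabbbaab
  22 |  24 | baabaabbbaab
  23 |  27 | baabbbaab
  24 |   7 | babaabaaaaabbabbabaabaabbbaab
  25 |  22 | babaabaabbbaab
  26 |  19 | babbabaabaabbbaab
  27 |   2 | babbbbabaabaaaaabbabbabaabaabbbaab
  28 |  31 | bbaab
  29 |   6 | bbabaabaaaaabbabbabaabaabbbaab
  30 |  21 | bbabaabaabbbaab
  31 |  18 | bbabbabaabaabbbaab
  32 |   1 | bbabbbbabaabaaaaabbabbabaabaabbbaab
  33 |  30 | bbbaab
  34 |   5 | bbbabaabaaaaabbabbabaabaabbbaab
  35 |   4 | bbbbabaabaaaaabbabbabaabaabbbaab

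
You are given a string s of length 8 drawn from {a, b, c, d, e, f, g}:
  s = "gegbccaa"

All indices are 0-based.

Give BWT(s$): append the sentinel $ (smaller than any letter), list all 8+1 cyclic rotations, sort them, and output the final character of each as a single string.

aacgcbge$

rank  rotation   last
    0  $gegbccaa  a
    1  a$gegbcca  a
    2  aa$gegbcc  c
    3  bccaa$geg  g
    4  caa$gegbc  c
    5  ccaa$gegb  b
    6  egbccaa$g  g
    7  gbccaa$ge  e
    8  gegbccaa$  $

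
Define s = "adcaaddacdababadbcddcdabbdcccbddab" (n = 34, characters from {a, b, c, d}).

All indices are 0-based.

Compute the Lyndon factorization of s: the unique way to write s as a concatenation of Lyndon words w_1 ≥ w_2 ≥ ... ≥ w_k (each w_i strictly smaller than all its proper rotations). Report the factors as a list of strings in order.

emit factor 1: 'adc' (i=0, period=3)
emit factor 2: 'aaddacdababadbcddcdabbdcccbddab' (i=3, period=31)

["adc", "aaddacdababadbcddcdabbdcccbddab"]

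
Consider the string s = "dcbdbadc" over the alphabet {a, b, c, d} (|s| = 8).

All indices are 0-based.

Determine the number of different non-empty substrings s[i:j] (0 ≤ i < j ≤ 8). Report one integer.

31

sorted suffixes:
  #0 SA[0]=5  'adc'
  #1 SA[1]=4  'badc'
  #2 SA[2]=2  'bdbadc'
  #3 SA[3]=7  'c'
  #4 SA[4]=1  'cbdbadc'
  #5 SA[5]=3  'dbadc'
  #6 SA[6]=6  'dc'
  #7 SA[7]=0  'dcbdbadc'

SA = [5, 4, 2, 7, 1, 3, 6, 0]
i: (SA[i-1],SA[i]) lcp shared
  1: (5,4) 0 ''
  2: (4,2) 1 'b'
  3: (2,7) 0 ''
  4: (7,1) 1 'c'
  5: (1,3) 0 ''
  6: (3,6) 1 'd'
  7: (6,0) 2 'dc'

n(n+1)/2 = 8·9/2 = 36
Σ LCP = 0 + 0 + 1 + 0 + 1 + 0 + 1 + 2 = 5
distinct = 36 − 5 = 31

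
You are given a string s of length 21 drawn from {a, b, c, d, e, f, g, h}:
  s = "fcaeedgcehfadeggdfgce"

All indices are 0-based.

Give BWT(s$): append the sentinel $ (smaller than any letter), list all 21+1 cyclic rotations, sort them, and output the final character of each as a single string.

rank  rotation                last
    0  $fcaeedgcehfadeggdfgce  e
    1  adeggdfgce$fcaeedgcehf  f
    2  aeedgcehfadeggdfgce$fc  c
    3  caeedgcehfadeggdfgce$f  f
    4  ce$fcaeedgcehfadeggdfg  g
    5  cehfadeggdfgce$fcaeedg  g
    6  deggdfgce$fcaeedgcehfa  a
    7  dfgce$fcaeedgcehfadegg  g
    8  dgcehfadeggdfgce$fcaee  e
    9  e$fcaeedgcehfadeggdfgc  c
   10  edgcehfadeggdfgce$fcae  e
   11  eedgcehfadeggdfgce$fca  a
   12  eggdfgce$fcaeedgcehfad  d
   13  ehfadeggdfgce$fcaeedgc  c
   14  fadeggdfgce$fcaeedgceh  h
   15  fcaeedgcehfadeggdfgce$  $
   16  fgce$fcaeedgcehfadeggd  d
   17  gce$fcaeedgcehfadeggdf  f
   18  gcehfadeggdfgce$fcaeed  d
   19  gdfgce$fcaeedgcehfadeg  g
   20  ggdfgce$fcaeedgcehfade  e
   21  hfadeggdfgce$fcaeedgce  e

efcfggageceadch$dfdgee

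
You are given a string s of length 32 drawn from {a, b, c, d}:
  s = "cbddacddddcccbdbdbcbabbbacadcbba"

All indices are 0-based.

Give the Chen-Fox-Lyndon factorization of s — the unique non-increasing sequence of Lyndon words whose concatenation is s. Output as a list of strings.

["c", "bdd", "acddddcccbdbdbcb", "abbbacadcbb", "a"]

emit factor 1: 'c' (i=0, period=1)
emit factor 2: 'bdd' (i=1, period=3)
emit factor 3: 'acddddcccbdbdbcb' (i=4, period=16)
emit factor 4: 'abbbacadcbb' (i=20, period=11)
emit factor 5: 'a' (i=31, period=1)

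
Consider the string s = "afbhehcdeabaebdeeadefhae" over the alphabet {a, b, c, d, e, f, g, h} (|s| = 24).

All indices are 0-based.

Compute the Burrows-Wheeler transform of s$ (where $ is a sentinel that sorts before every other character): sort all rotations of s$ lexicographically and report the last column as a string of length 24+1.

rank  rotation                   last
    0  $afbhehcdeabaebdeeadefhae  e
    1  abaebdeeadefhae$afbhehcde  e
    2  adefhae$afbhehcdeabaebdee  e
    3  ae$afbhehcdeabaebdeeadefh  h
    4  aebdeeadefhae$afbhehcdeab  b
    5  afbhehcdeabaebdeeadefhae$  $
    6  baebdeeadefhae$afbhehcdea  a
    7  bdeeadefhae$afbhehcdeabae  e
    8  bhehcdeabaebdeeadefhae$af  f
    9  cdeabaebdeeadefhae$afbheh  h
   10  deabaebdeeadefhae$afbhehc  c
   11  deeadefhae$afbhehcdeabaeb  b
   12  defhae$afbhehcdeabaebdeea  a
   13  e$afbhehcdeabaebdeeadefha  a
   14  eabaebdeeadefhae$afbhehcd  d
   15  eadefhae$afbhehcdeabaebde  e
   16  ebdeeadefhae$afbhehcdeaba  a
   17  eeadefhae$afbhehcdeabaebd  d
   18  efhae$afbhehcdeabaebdeead  d
   19  ehcdeabaebdeeadefhae$afbh  h
   20  fbhehcdeabaebdeeadefhae$a  a
   21  fhae$afbhehcdeabaebdeeade  e
   22  hae$afbhehcdeabaebdeeadef  f
   23  hcdeabaebdeeadefhae$afbhe  e
   24  hehcdeabaebdeeadefhae$afb  b

eeehb$aefhcbaadeaddhaefeb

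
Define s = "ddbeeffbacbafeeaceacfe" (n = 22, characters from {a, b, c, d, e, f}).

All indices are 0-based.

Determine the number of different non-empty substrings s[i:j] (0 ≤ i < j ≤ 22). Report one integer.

230

rank→(start, suffix):
  0 → (8, 'acbafeeaceacfe')
  1 → (15, 'aceacfe')
  2 → (18, 'acfe')
  3 → (11, 'afeeaceacfe')
  4 → (7, 'bacbafeeaceacfe')
  5 → (10, 'bafeeaceacfe')
  6 → (2, 'beeffbacbafeeaceacfe')
  7 → (9, 'cbafeeaceacfe')
  8 → (16, 'ceacfe')
  9 → (19, 'cfe')
  10 → (1, 'dbeeffbacbafeeaceacfe')
  11 → (0, 'ddbeeffbacbafeeaceacfe')
  12 → (21, 'e')
  13 → (14, 'eaceacfe')
  14 → (17, 'eacfe')
  15 → (13, 'eeaceacfe')
  16 → (3, 'eeffbacbafeeaceacfe')
  17 → (4, 'effbacbafeeaceacfe')
  18 → (6, 'fbacbafeeaceacfe')
  19 → (20, 'fe')
  20 → (12, 'feeaceacfe')
  21 → (5, 'ffbacbafeeaceacfe')

SA = [8, 15, 18, 11, 7, 10, 2, 9, 16, 19, 1, 0, 21, 14, 17, 13, 3, 4, 6, 20, 12, 5]
rank  pair      lcp
   1  s[8:],s[15:]  2  'ac'
   2  s[15:],s[18:]  2  'ac'
   3  s[18:],s[11:]  1  'a'
   4  s[11:],s[7:]  0  ''
   5  s[7:],s[10:]  2  'ba'
   6  s[10:],s[2:]  1  'b'
   7  s[2:],s[9:]  0  ''
   8  s[9:],s[16:]  1  'c'
   9  s[16:],s[19:]  1  'c'
  10  s[19:],s[1:]  0  ''
  11  s[1:],s[0:]  1  'd'
  12  s[0:],s[21:]  0  ''
  13  s[21:],s[14:]  1  'e'
  14  s[14:],s[17:]  3  'eac'
  15  s[17:],s[13:]  1  'e'
  16  s[13:],s[3:]  2  'ee'
  17  s[3:],s[4:]  1  'e'
  18  s[4:],s[6:]  0  ''
  19  s[6:],s[20:]  1  'f'
  20  s[20:],s[12:]  2  'fe'
  21  s[12:],s[5:]  1  'f'

n(n+1)/2 = 22·23/2 = 253
Σ LCP = 0 + 2 + 2 + 1 + 0 + 2 + 1 + 0 + 1 + 1 + 0 + 1 + 0 + 1 + 3 + 1 + 2 + 1 + 0 + 1 + 2 + 1 = 23
distinct = 253 − 23 = 230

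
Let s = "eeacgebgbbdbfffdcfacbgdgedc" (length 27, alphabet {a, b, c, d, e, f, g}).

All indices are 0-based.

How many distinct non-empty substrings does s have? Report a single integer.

rank | idx | suffix
   0 |  18 | acbgdgedc
   1 |   2 | acgebgbbdbfffdcfacbgdgedc
   2 |   8 | bbdbfffdcfacbgdgedc
   3 |   9 | bdbfffdcfacbgdgedc
   4 |  11 | bfffdcfacbgdgedc
   5 |   6 | bgbbdbfffdcfacbgdgedc
   6 |  20 | bgdgedc
   7 |  26 | c
   8 |  19 | cbgdgedc
   9 |  16 | cfacbgdgedc
  10 |   3 | cgebgbbdbfffdcfacbgdgedc
  11 |  10 | dbfffdcfacbgdgedc
  12 |  25 | dc
  13 |  15 | dcfacbgdgedc
  14 |  22 | dgedc
  15 |   1 | eacgebgbbdbfffdcfacbgdgedc
  16 |   5 | ebgbbdbfffdcfacbgdgedc
  17 |  24 | edc
  18 |   0 | eeacgebgbbdbfffdcfacbgdgedc
  19 |  17 | facbgdgedc
  20 |  14 | fdcfacbgdgedc
  21 |  13 | ffdcfacbgdgedc
  22 |  12 | fffdcfacbgdgedc
  23 |   7 | gbbdbfffdcfacbgdgedc
  24 |  21 | gdgedc
  25 |   4 | gebgbbdbfffdcfacbgdgedc
  26 |  23 | gedc

SA = [18, 2, 8, 9, 11, 6, 20, 26, 19, 16, 3, 10, 25, 15, 22, 1, 5, 24, 0, 17, 14, 13, 12, 7, 21, 4, 23]
rank  pair      lcp
   1  s[18:],s[2:]  2  'ac'
   2  s[2:],s[8:]  0  ''
   3  s[8:],s[9:]  1  'b'
   4  s[9:],s[11:]  1  'b'
   5  s[11:],s[6:]  1  'b'
   6  s[6:],s[20:]  2  'bg'
   7  s[20:],s[26:]  0  ''
   8  s[26:],s[19:]  1  'c'
   9  s[19:],s[16:]  1  'c'
  10  s[16:],s[3:]  1  'c'
  11  s[3:],s[10:]  0  ''
  12  s[10:],s[25:]  1  'd'
  13  s[25:],s[15:]  2  'dc'
  14  s[15:],s[22:]  1  'd'
  15  s[22:],s[1:]  0  ''
  16  s[1:],s[5:]  1  'e'
  17  s[5:],s[24:]  1  'e'
  18  s[24:],s[0:]  1  'e'
  19  s[0:],s[17:]  0  ''
  20  s[17:],s[14:]  1  'f'
  21  s[14:],s[13:]  1  'f'
  22  s[13:],s[12:]  2  'ff'
  23  s[12:],s[7:]  0  ''
  24  s[7:],s[21:]  1  'g'
  25  s[21:],s[4:]  1  'g'
  26  s[4:],s[23:]  2  'ge'

n(n+1)/2 = 27·28/2 = 378
Σ LCP = 0 + 2 + 0 + 1 + 1 + 1 + 2 + 0 + 1 + 1 + 1 + 0 + 1 + 2 + 1 + 0 + 1 + 1 + 1 + 0 + 1 + 1 + 2 + 0 + 1 + 1 + 2 = 25
distinct = 378 − 25 = 353

353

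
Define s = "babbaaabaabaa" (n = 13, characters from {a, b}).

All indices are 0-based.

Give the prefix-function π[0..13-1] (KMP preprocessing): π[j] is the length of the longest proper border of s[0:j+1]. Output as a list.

π[0] = 0
j=1 s[j]='a': π[1]=0 (border '')
j=2 s[j]='b': π[2]=1 (border 'b')
j=3 s[j]='b': k: 1→0; π[3]=1 (border 'b')
j=4 s[j]='a': π[4]=2 (border 'ba')
j=5 s[j]='a': k: 2→0; π[5]=0 (border '')
j=6 s[j]='a': π[6]=0 (border '')
j=7 s[j]='b': π[7]=1 (border 'b')
j=8 s[j]='a': π[8]=2 (border 'ba')
j=9 s[j]='a': k: 2→0; π[9]=0 (border '')
j=10 s[j]='b': π[10]=1 (border 'b')
j=11 s[j]='a': π[11]=2 (border 'ba')
j=12 s[j]='a': k: 2→0; π[12]=0 (border '')

[0, 0, 1, 1, 2, 0, 0, 1, 2, 0, 1, 2, 0]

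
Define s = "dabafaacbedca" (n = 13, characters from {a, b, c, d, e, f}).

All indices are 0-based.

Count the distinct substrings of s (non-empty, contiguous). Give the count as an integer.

rank | idx | suffix
   0 |  12 | a
   1 |   5 | aacbedca
   2 |   1 | abafaacbedca
   3 |   6 | acbedca
   4 |   3 | afaacbedca
   5 |   2 | bafaacbedca
   6 |   8 | bedca
   7 |  11 | ca
   8 |   7 | cbedca
   9 |   0 | dabafaacbedca
  10 |  10 | dca
  11 |   9 | edca
  12 |   4 | faacbedca

SA = [12, 5, 1, 6, 3, 2, 8, 11, 7, 0, 10, 9, 4]
i: (SA[i-1],SA[i]) lcp shared
  1: (12,5) 1 'a'
  2: (5,1) 1 'a'
  3: (1,6) 1 'a'
  4: (6,3) 1 'a'
  5: (3,2) 0 ''
  6: (2,8) 1 'b'
  7: (8,11) 0 ''
  8: (11,7) 1 'c'
  9: (7,0) 0 ''
  10: (0,10) 1 'd'
  11: (10,9) 0 ''
  12: (9,4) 0 ''

n(n+1)/2 = 13·14/2 = 91
Σ LCP = 0 + 1 + 1 + 1 + 1 + 0 + 1 + 0 + 1 + 0 + 1 + 0 + 0 = 7
distinct = 91 − 7 = 84

84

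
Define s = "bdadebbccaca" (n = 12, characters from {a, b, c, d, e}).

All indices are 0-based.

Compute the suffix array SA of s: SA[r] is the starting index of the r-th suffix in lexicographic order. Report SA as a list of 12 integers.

rank→(start, suffix):
  0 → (11, 'a')
  1 → (9, 'aca')
  2 → (2, 'adebbccaca')
  3 → (5, 'bbccaca')
  4 → (6, 'bccaca')
  5 → (0, 'bdadebbccaca')
  6 → (10, 'ca')
  7 → (8, 'caca')
  8 → (7, 'ccaca')
  9 → (1, 'dadebbccaca')
  10 → (3, 'debbccaca')
  11 → (4, 'ebbccaca')

[11, 9, 2, 5, 6, 0, 10, 8, 7, 1, 3, 4]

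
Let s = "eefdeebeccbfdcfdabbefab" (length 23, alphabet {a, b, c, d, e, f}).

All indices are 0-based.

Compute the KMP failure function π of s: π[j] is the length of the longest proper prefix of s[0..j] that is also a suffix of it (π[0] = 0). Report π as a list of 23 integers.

π[0] = 0
j=1 s[j]='e': π[1]=1 (border 'e')
j=2 s[j]='f': k: 1→0; π[2]=0 (border '')
j=3 s[j]='d': π[3]=0 (border '')
j=4 s[j]='e': π[4]=1 (border 'e')
j=5 s[j]='e': π[5]=2 (border 'ee')
j=6 s[j]='b': k: 2→1→0; π[6]=0 (border '')
j=7 s[j]='e': π[7]=1 (border 'e')
j=8 s[j]='c': k: 1→0; π[8]=0 (border '')
j=9 s[j]='c': π[9]=0 (border '')
j=10 s[j]='b': π[10]=0 (border '')
j=11 s[j]='f': π[11]=0 (border '')
j=12 s[j]='d': π[12]=0 (border '')
j=13 s[j]='c': π[13]=0 (border '')
j=14 s[j]='f': π[14]=0 (border '')
j=15 s[j]='d': π[15]=0 (border '')
j=16 s[j]='a': π[16]=0 (border '')
j=17 s[j]='b': π[17]=0 (border '')
j=18 s[j]='b': π[18]=0 (border '')
j=19 s[j]='e': π[19]=1 (border 'e')
j=20 s[j]='f': k: 1→0; π[20]=0 (border '')
j=21 s[j]='a': π[21]=0 (border '')
j=22 s[j]='b': π[22]=0 (border '')

[0, 1, 0, 0, 1, 2, 0, 1, 0, 0, 0, 0, 0, 0, 0, 0, 0, 0, 0, 1, 0, 0, 0]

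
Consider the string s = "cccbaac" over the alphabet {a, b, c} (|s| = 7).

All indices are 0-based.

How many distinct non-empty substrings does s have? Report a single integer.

rank→(start, suffix):
  0 → (4, 'aac')
  1 → (5, 'ac')
  2 → (3, 'baac')
  3 → (6, 'c')
  4 → (2, 'cbaac')
  5 → (1, 'ccbaac')
  6 → (0, 'cccbaac')

SA = [4, 5, 3, 6, 2, 1, 0]
[i] adj suffixes → lcp
  [1] 4/5 → 1 ('a')
  [2] 5/3 → 0 ('')
  [3] 3/6 → 0 ('')
  [4] 6/2 → 1 ('c')
  [5] 2/1 → 1 ('c')
  [6] 1/0 → 2 ('cc')

n(n+1)/2 = 7·8/2 = 28
Σ LCP = 0 + 1 + 0 + 0 + 1 + 1 + 2 = 5
distinct = 28 − 5 = 23

23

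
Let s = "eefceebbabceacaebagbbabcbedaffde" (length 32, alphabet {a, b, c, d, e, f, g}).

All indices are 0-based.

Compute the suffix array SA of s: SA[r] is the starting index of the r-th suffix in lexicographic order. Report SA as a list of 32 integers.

rank→(start, suffix):
  0 → (21, 'abcbedaffde')
  1 → (8, 'abceacaebagbbabcbedaffde')
  2 → (12, 'acaebagbbabcbedaffde')
  3 → (14, 'aebagbbabcbedaffde')
  4 → (27, 'affde')
  5 → (17, 'agbbabcbedaffde')
  6 → (20, 'babcbedaffde')
  7 → (7, 'babceacaebagbbabcbedaffde')
  8 → (16, 'bagbbabcbedaffde')
  9 → (19, 'bbabcbedaffde')
  10 → (6, 'bbabceacaebagbbabcbedaffde')
  11 → (22, 'bcbedaffde')
  12 → (9, 'bceacaebagbbabcbedaffde')
  13 → (24, 'bedaffde')
  14 → (13, 'caebagbbabcbedaffde')
  15 → (23, 'cbedaffde')
  16 → (10, 'ceacaebagbbabcbedaffde')
  17 → (3, 'ceebbabceacaebagbbabcbedaffde')
  18 → (26, 'daffde')
  19 → (30, 'de')
  20 → (31, 'e')
  21 → (11, 'eacaebagbbabcbedaffde')
  22 → (15, 'ebagbbabcbedaffde')
  23 → (5, 'ebbabceacaebagbbabcbedaffde')
  24 → (25, 'edaffde')
  25 → (4, 'eebbabceacaebagbbabcbedaffde')
  26 → (0, 'eefceebbabceacaebagbbabcbedaffde')
  27 → (1, 'efceebbabceacaebagbbabcbedaffde')
  28 → (2, 'fceebbabceacaebagbbabcbedaffde')
  29 → (29, 'fde')
  30 → (28, 'ffde')
  31 → (18, 'gbbabcbedaffde')

[21, 8, 12, 14, 27, 17, 20, 7, 16, 19, 6, 22, 9, 24, 13, 23, 10, 3, 26, 30, 31, 11, 15, 5, 25, 4, 0, 1, 2, 29, 28, 18]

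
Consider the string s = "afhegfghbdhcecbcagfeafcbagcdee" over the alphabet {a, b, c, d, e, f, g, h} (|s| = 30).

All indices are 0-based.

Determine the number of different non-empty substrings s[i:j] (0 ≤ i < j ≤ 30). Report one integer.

439

rank | idx | suffix
   0 |  20 | afcbagcdee
   1 |   0 | afhegfghbdhcecbcagfeafcbagcdee
   2 |  24 | agcdee
   3 |  16 | agfeafcbagcdee
   4 |  23 | bagcdee
   5 |  14 | bcagfeafcbagcdee
   6 |   8 | bdhcecbcagfeafcbagcdee
   7 |  15 | cagfeafcbagcdee
   8 |  22 | cbagcdee
   9 |  13 | cbcagfeafcbagcdee
  10 |  26 | cdee
  11 |  11 | cecbcagfeafcbagcdee
  12 |  27 | dee
  13 |   9 | dhcecbcagfeafcbagcdee
  14 |  29 | e
  15 |  19 | eafcbagcdee
  16 |  12 | ecbcagfeafcbagcdee
  17 |  28 | ee
  18 |   3 | egfghbdhcecbcagfeafcbagcdee
  19 |  21 | fcbagcdee
  20 |  18 | feafcbagcdee
  21 |   5 | fghbdhcecbcagfeafcbagcdee
  22 |   1 | fhegfghbdhcecbcagfeafcbagcdee
  23 |  25 | gcdee
  24 |  17 | gfeafcbagcdee
  25 |   4 | gfghbdhcecbcagfeafcbagcdee
  26 |   6 | ghbdhcecbcagfeafcbagcdee
  27 |   7 | hbdhcecbcagfeafcbagcdee
  28 |  10 | hcecbcagfeafcbagcdee
  29 |   2 | hegfghbdhcecbcagfeafcbagcdee

SA = [20, 0, 24, 16, 23, 14, 8, 15, 22, 13, 26, 11, 27, 9, 29, 19, 12, 28, 3, 21, 18, 5, 1, 25, 17, 4, 6, 7, 10, 2]
[i] adj suffixes → lcp
  [1] 20/0 → 2 ('af')
  [2] 0/24 → 1 ('a')
  [3] 24/16 → 2 ('ag')
  [4] 16/23 → 0 ('')
  [5] 23/14 → 1 ('b')
  [6] 14/8 → 1 ('b')
  [7] 8/15 → 0 ('')
  [8] 15/22 → 1 ('c')
  [9] 22/13 → 2 ('cb')
  [10] 13/26 → 1 ('c')
  [11] 26/11 → 1 ('c')
  [12] 11/27 → 0 ('')
  [13] 27/9 → 1 ('d')
  [14] 9/29 → 0 ('')
  [15] 29/19 → 1 ('e')
  [16] 19/12 → 1 ('e')
  [17] 12/28 → 1 ('e')
  [18] 28/3 → 1 ('e')
  [19] 3/21 → 0 ('')
  [20] 21/18 → 1 ('f')
  [21] 18/5 → 1 ('f')
  [22] 5/1 → 1 ('f')
  [23] 1/25 → 0 ('')
  [24] 25/17 → 1 ('g')
  [25] 17/4 → 2 ('gf')
  [26] 4/6 → 1 ('g')
  [27] 6/7 → 0 ('')
  [28] 7/10 → 1 ('h')
  [29] 10/2 → 1 ('h')

n(n+1)/2 = 30·31/2 = 465
Σ LCP = 0 + 2 + 1 + 2 + 0 + 1 + 1 + 0 + 1 + 2 + 1 + 1 + 0 + 1 + 0 + 1 + 1 + 1 + 1 + 0 + 1 + 1 + 1 + 0 + 1 + 2 + 1 + 0 + 1 + 1 = 26
distinct = 465 − 26 = 439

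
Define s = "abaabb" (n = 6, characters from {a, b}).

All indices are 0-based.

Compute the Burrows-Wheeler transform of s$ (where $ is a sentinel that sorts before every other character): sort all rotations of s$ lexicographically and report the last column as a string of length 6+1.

rank  rotation last
    0  $abaabb  b
    1  aabb$ab  b
    2  abaabb$  $
    3  abb$aba  a
    4  b$abaab  b
    5  baabb$a  a
    6  bb$abaa  a

bb$abaa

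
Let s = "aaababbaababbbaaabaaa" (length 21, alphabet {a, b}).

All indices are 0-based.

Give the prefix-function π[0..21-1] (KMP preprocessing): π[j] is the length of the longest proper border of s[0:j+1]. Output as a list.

[0, 1, 2, 0, 1, 0, 0, 1, 2, 0, 1, 0, 0, 0, 1, 2, 3, 4, 5, 2, 3]

π[0] = 0
j=1 s[j]='a': π[1]=1 (border 'a')
j=2 s[j]='a': π[2]=2 (border 'aa')
j=3 s[j]='b': k: 2→1→0; π[3]=0 (border '')
j=4 s[j]='a': π[4]=1 (border 'a')
j=5 s[j]='b': k: 1→0; π[5]=0 (border '')
j=6 s[j]='b': π[6]=0 (border '')
j=7 s[j]='a': π[7]=1 (border 'a')
j=8 s[j]='a': π[8]=2 (border 'aa')
j=9 s[j]='b': k: 2→1→0; π[9]=0 (border '')
j=10 s[j]='a': π[10]=1 (border 'a')
j=11 s[j]='b': k: 1→0; π[11]=0 (border '')
j=12 s[j]='b': π[12]=0 (border '')
j=13 s[j]='b': π[13]=0 (border '')
j=14 s[j]='a': π[14]=1 (border 'a')
j=15 s[j]='a': π[15]=2 (border 'aa')
j=16 s[j]='a': π[16]=3 (border 'aaa')
j=17 s[j]='b': π[17]=4 (border 'aaab')
j=18 s[j]='a': π[18]=5 (border 'aaaba')
j=19 s[j]='a': k: 5→1; π[19]=2 (border 'aa')
j=20 s[j]='a': π[20]=3 (border 'aaa')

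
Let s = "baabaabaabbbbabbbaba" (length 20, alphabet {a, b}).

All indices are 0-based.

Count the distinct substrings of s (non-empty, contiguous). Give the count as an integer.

152

sorted suffixes:
  #0 SA[0]=19  'a'
  #1 SA[1]=1  'aabaabaabbbbabbbaba'
  #2 SA[2]=4  'aabaabbbbabbbaba'
  #3 SA[3]=7  'aabbbbabbbaba'
  #4 SA[4]=17  'aba'
  #5 SA[5]=2  'abaabaabbbbabbbaba'
  #6 SA[6]=5  'abaabbbbabbbaba'
  #7 SA[7]=13  'abbbaba'
  #8 SA[8]=8  'abbbbabbbaba'
  #9 SA[9]=18  'ba'
  #10 SA[10]=0  'baabaabaabbbbabbbaba'
  #11 SA[11]=3  'baabaabbbbabbbaba'
  #12 SA[12]=6  'baabbbbabbbaba'
  #13 SA[13]=16  'baba'
  #14 SA[14]=12  'babbbaba'
  #15 SA[15]=15  'bbaba'
  #16 SA[16]=11  'bbabbbaba'
  #17 SA[17]=14  'bbbaba'
  #18 SA[18]=10  'bbbabbbaba'
  #19 SA[19]=9  'bbbbabbbaba'

SA = [19, 1, 4, 7, 17, 2, 5, 13, 8, 18, 0, 3, 6, 16, 12, 15, 11, 14, 10, 9]
rank  pair      lcp
   1  s[19:],s[1:]  1  'a'
   2  s[1:],s[4:]  6  'aabaab'
   3  s[4:],s[7:]  3  'aab'
   4  s[7:],s[17:]  1  'a'
   5  s[17:],s[2:]  3  'aba'
   6  s[2:],s[5:]  5  'abaab'
   7  s[5:],s[13:]  2  'ab'
   8  s[13:],s[8:]  4  'abbb'
   9  s[8:],s[18:]  0  ''
  10  s[18:],s[0:]  2  'ba'
  11  s[0:],s[3:]  7  'baabaab'
  12  s[3:],s[6:]  4  'baab'
  13  s[6:],s[16:]  2  'ba'
  14  s[16:],s[12:]  3  'bab'
  15  s[12:],s[15:]  1  'b'
  16  s[15:],s[11:]  4  'bbab'
  17  s[11:],s[14:]  2  'bb'
  18  s[14:],s[10:]  5  'bbbab'
  19  s[10:],s[9:]  3  'bbb'

n(n+1)/2 = 20·21/2 = 210
Σ LCP = 0 + 1 + 6 + 3 + 1 + 3 + 5 + 2 + 4 + 0 + 2 + 7 + 4 + 2 + 3 + 1 + 4 + 2 + 5 + 3 = 58
distinct = 210 − 58 = 152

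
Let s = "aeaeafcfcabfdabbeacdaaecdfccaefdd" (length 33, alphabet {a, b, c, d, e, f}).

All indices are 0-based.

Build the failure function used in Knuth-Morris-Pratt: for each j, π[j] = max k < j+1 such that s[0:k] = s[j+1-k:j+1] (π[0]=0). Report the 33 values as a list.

[0, 0, 1, 2, 3, 0, 0, 0, 0, 1, 0, 0, 0, 1, 0, 0, 0, 1, 0, 0, 1, 1, 2, 0, 0, 0, 0, 0, 1, 2, 0, 0, 0]

π[0] = 0
j=1 s[j]='e': π[1]=0 (border '')
j=2 s[j]='a': π[2]=1 (border 'a')
j=3 s[j]='e': π[3]=2 (border 'ae')
j=4 s[j]='a': π[4]=3 (border 'aea')
j=5 s[j]='f': k: 3→1→0; π[5]=0 (border '')
j=6 s[j]='c': π[6]=0 (border '')
j=7 s[j]='f': π[7]=0 (border '')
j=8 s[j]='c': π[8]=0 (border '')
j=9 s[j]='a': π[9]=1 (border 'a')
j=10 s[j]='b': k: 1→0; π[10]=0 (border '')
j=11 s[j]='f': π[11]=0 (border '')
j=12 s[j]='d': π[12]=0 (border '')
j=13 s[j]='a': π[13]=1 (border 'a')
j=14 s[j]='b': k: 1→0; π[14]=0 (border '')
j=15 s[j]='b': π[15]=0 (border '')
j=16 s[j]='e': π[16]=0 (border '')
j=17 s[j]='a': π[17]=1 (border 'a')
j=18 s[j]='c': k: 1→0; π[18]=0 (border '')
j=19 s[j]='d': π[19]=0 (border '')
j=20 s[j]='a': π[20]=1 (border 'a')
j=21 s[j]='a': k: 1→0; π[21]=1 (border 'a')
j=22 s[j]='e': π[22]=2 (border 'ae')
j=23 s[j]='c': k: 2→0; π[23]=0 (border '')
j=24 s[j]='d': π[24]=0 (border '')
j=25 s[j]='f': π[25]=0 (border '')
j=26 s[j]='c': π[26]=0 (border '')
j=27 s[j]='c': π[27]=0 (border '')
j=28 s[j]='a': π[28]=1 (border 'a')
j=29 s[j]='e': π[29]=2 (border 'ae')
j=30 s[j]='f': k: 2→0; π[30]=0 (border '')
j=31 s[j]='d': π[31]=0 (border '')
j=32 s[j]='d': π[32]=0 (border '')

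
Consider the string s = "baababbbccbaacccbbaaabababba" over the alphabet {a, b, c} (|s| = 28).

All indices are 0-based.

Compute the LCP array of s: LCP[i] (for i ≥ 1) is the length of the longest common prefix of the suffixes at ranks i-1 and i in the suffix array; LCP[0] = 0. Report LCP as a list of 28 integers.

[0, 1, 2, 5, 2, 1, 4, 5, 2, 3, 1, 0, 2, 3, 3, 2, 3, 4, 1, 3, 2, 2, 1, 0, 2, 1, 3, 2]

rank→(start, suffix):
  0 → (27, 'a')
  1 → (18, 'aaabababba')
  2 → (19, 'aabababba')
  3 → (1, 'aababbbccbaacccbbaaabababba')
  4 → (11, 'aacccbbaaabababba')
  5 → (20, 'abababba')
  6 → (22, 'ababba')
  7 → (2, 'ababbbccbaacccbbaaabababba')
  8 → (24, 'abba')
  9 → (4, 'abbbccbaacccbbaaabababba')
  10 → (12, 'acccbbaaabababba')
  11 → (26, 'ba')
  12 → (17, 'baaabababba')
  13 → (0, 'baababbbccbaacccbbaaabababba')
  14 → (10, 'baacccbbaaabababba')
  15 → (21, 'bababba')
  16 → (23, 'babba')
  17 → (3, 'babbbccbaacccbbaaabababba')
  18 → (25, 'bba')
  19 → (16, 'bbaaabababba')
  20 → (5, 'bbbccbaacccbbaaabababba')
  21 → (6, 'bbccbaacccbbaaabababba')
  22 → (7, 'bccbaacccbbaaabababba')
  23 → (9, 'cbaacccbbaaabababba')
  24 → (15, 'cbbaaabababba')
  25 → (8, 'ccbaacccbbaaabababba')
  26 → (14, 'ccbbaaabababba')
  27 → (13, 'cccbbaaabababba')

SA = [27, 18, 19, 1, 11, 20, 22, 2, 24, 4, 12, 26, 17, 0, 10, 21, 23, 3, 25, 16, 5, 6, 7, 9, 15, 8, 14, 13]
[i] adj suffixes → lcp
  [1] 27/18 → 1 ('a')
  [2] 18/19 → 2 ('aa')
  [3] 19/1 → 5 ('aabab')
  [4] 1/11 → 2 ('aa')
  [5] 11/20 → 1 ('a')
  [6] 20/22 → 4 ('abab')
  [7] 22/2 → 5 ('ababb')
  [8] 2/24 → 2 ('ab')
  [9] 24/4 → 3 ('abb')
  [10] 4/12 → 1 ('a')
  [11] 12/26 → 0 ('')
  [12] 26/17 → 2 ('ba')
  [13] 17/0 → 3 ('baa')
  [14] 0/10 → 3 ('baa')
  [15] 10/21 → 2 ('ba')
  [16] 21/23 → 3 ('bab')
  [17] 23/3 → 4 ('babb')
  [18] 3/25 → 1 ('b')
  [19] 25/16 → 3 ('bba')
  [20] 16/5 → 2 ('bb')
  [21] 5/6 → 2 ('bb')
  [22] 6/7 → 1 ('b')
  [23] 7/9 → 0 ('')
  [24] 9/15 → 2 ('cb')
  [25] 15/8 → 1 ('c')
  [26] 8/14 → 3 ('ccb')
  [27] 14/13 → 2 ('cc')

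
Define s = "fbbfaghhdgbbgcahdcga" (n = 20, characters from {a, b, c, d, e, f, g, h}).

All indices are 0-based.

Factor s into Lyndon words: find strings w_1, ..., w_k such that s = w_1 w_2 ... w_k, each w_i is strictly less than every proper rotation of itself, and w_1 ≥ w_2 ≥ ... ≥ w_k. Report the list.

["f", "bbf", "aghhdgbbgcahdcg", "a"]

emit factor 1: 'f' (i=0, period=1)
emit factor 2: 'bbf' (i=1, period=3)
emit factor 3: 'aghhdgbbgcahdcg' (i=4, period=15)
emit factor 4: 'a' (i=19, period=1)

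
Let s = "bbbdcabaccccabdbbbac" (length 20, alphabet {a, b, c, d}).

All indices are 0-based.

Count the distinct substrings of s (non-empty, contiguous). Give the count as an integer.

rank | idx | suffix
   0 |   5 | abaccccabdbbbac
   1 |  12 | abdbbbac
   2 |  18 | ac
   3 |   7 | accccabdbbbac
   4 |  17 | bac
   5 |   6 | baccccabdbbbac
   6 |  16 | bbac
   7 |  15 | bbbac
   8 |   0 | bbbdcabaccccabdbbbac
   9 |   1 | bbdcabaccccabdbbbac
  10 |  13 | bdbbbac
  11 |   2 | bdcabaccccabdbbbac
  12 |  19 | c
  13 |   4 | cabaccccabdbbbac
  14 |  11 | cabdbbbac
  15 |  10 | ccabdbbbac
  16 |   9 | cccabdbbbac
  17 |   8 | ccccabdbbbac
  18 |  14 | dbbbac
  19 |   3 | dcabaccccabdbbbac

SA = [5, 12, 18, 7, 17, 6, 16, 15, 0, 1, 13, 2, 19, 4, 11, 10, 9, 8, 14, 3]
i: (SA[i-1],SA[i]) lcp shared
  1: (5,12) 2 'ab'
  2: (12,18) 1 'a'
  3: (18,7) 2 'ac'
  4: (7,17) 0 ''
  5: (17,6) 3 'bac'
  6: (6,16) 1 'b'
  7: (16,15) 2 'bb'
  8: (15,0) 3 'bbb'
  9: (0,1) 2 'bb'
  10: (1,13) 1 'b'
  11: (13,2) 2 'bd'
  12: (2,19) 0 ''
  13: (19,4) 1 'c'
  14: (4,11) 3 'cab'
  15: (11,10) 1 'c'
  16: (10,9) 2 'cc'
  17: (9,8) 3 'ccc'
  18: (8,14) 0 ''
  19: (14,3) 1 'd'

n(n+1)/2 = 20·21/2 = 210
Σ LCP = 0 + 2 + 1 + 2 + 0 + 3 + 1 + 2 + 3 + 2 + 1 + 2 + 0 + 1 + 3 + 1 + 2 + 3 + 0 + 1 = 30
distinct = 210 − 30 = 180

180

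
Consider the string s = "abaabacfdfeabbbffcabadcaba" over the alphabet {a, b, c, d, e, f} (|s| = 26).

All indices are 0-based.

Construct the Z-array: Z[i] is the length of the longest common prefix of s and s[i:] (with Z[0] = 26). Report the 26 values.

Z[0]=26
i=1: outside box; Z[1]=0
i=2: outside box; Z[2]=1 grow→box=[2,3)
i=3: outside box; Z[3]=3 grow→box=[3,6)
i=4: min(r-i=2, Z[1]=0)=0; Z[4]=0
i=5: min(r-i=1, Z[2]=1)=1; Z[5]=1
i=6: outside box; Z[6]=0
i=7: outside box; Z[7]=0
i=8: outside box; Z[8]=0
i=9: outside box; Z[9]=0
i=10: outside box; Z[10]=0
i=11: outside box; Z[11]=2 grow→box=[11,13)
i=12: min(r-i=1, Z[1]=0)=0; Z[12]=0
i=13: outside box; Z[13]=0
i=14: outside box; Z[14]=0
i=15: outside box; Z[15]=0
i=16: outside box; Z[16]=0
i=17: outside box; Z[17]=0
i=18: outside box; Z[18]=3 grow→box=[18,21)
i=19: min(r-i=2, Z[1]=0)=0; Z[19]=0
i=20: min(r-i=1, Z[2]=1)=1; Z[20]=1
i=21: outside box; Z[21]=0
i=22: outside box; Z[22]=0
i=23: outside box; Z[23]=3 grow→box=[23,26)
i=24: min(r-i=2, Z[1]=0)=0; Z[24]=0
i=25: min(r-i=1, Z[2]=1)=1; Z[25]=1

[26, 0, 1, 3, 0, 1, 0, 0, 0, 0, 0, 2, 0, 0, 0, 0, 0, 0, 3, 0, 1, 0, 0, 3, 0, 1]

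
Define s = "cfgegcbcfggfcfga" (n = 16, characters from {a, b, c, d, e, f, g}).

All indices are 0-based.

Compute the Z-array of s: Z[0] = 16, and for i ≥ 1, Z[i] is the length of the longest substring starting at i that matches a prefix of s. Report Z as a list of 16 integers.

[16, 0, 0, 0, 0, 1, 0, 3, 0, 0, 0, 0, 3, 0, 0, 0]

Z[0]=16
i=1: outside box; Z[1]=0
i=2: outside box; Z[2]=0
i=3: outside box; Z[3]=0
i=4: outside box; Z[4]=0
i=5: outside box; Z[5]=1 scan→box=[5,6)
i=6: outside box; Z[6]=0
i=7: outside box; Z[7]=3 scan→box=[7,10)
i=8: min(r-i=2, Z[1]=0)=0; Z[8]=0
i=9: min(r-i=1, Z[2]=0)=0; Z[9]=0
i=10: outside box; Z[10]=0
i=11: outside box; Z[11]=0
i=12: outside box; Z[12]=3 scan→box=[12,15)
i=13: min(r-i=2, Z[1]=0)=0; Z[13]=0
i=14: min(r-i=1, Z[2]=0)=0; Z[14]=0
i=15: outside box; Z[15]=0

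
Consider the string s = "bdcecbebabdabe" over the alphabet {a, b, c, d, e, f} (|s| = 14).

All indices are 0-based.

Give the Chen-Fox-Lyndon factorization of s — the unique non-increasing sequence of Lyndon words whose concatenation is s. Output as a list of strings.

emit factor 1: 'bdcecbe' (i=0, period=7)
emit factor 2: 'b' (i=7, period=1)
emit factor 3: 'abdabe' (i=8, period=6)

["bdcecbe", "b", "abdabe"]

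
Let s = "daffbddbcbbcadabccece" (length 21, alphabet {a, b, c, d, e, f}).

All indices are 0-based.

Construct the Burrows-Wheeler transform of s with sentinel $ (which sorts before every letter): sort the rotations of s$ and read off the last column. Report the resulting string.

rank  rotation                last
    0  $daffbddbcbbcadabccece  e
    1  abccece$daffbddbcbbcad  d
    2  adabccece$daffbddbcbbc  c
    3  affbddbcbbcadabccece$d  d
    4  bbcadabccece$daffbddbc  c
    5  bcadabccece$daffbddbcb  b
    6  bcbbcadabccece$daffbdd  d
    7  bccece$daffbddbcbbcada  a
    8  bddbcbbcadabccece$daff  f
    9  cadabccece$daffbddbcbb  b
   10  cbbcadabccece$daffbddb  b
   11  ccece$daffbddbcbbcadab  b
   12  ce$daffbddbcbbcadabcce  e
   13  cece$daffbddbcbbcadabc  c
   14  dabccece$daffbddbcbbca  a
   15  daffbddbcbbcadabccece$  $
   16  dbcbbcadabccece$daffbd  d
   17  ddbcbbcadabccece$daffb  b
   18  e$daffbddbcbbcadabccec  c
   19  ece$daffbddbcbbcadabcc  c
   20  fbddbcbbcadabccece$daf  f
   21  ffbddbcbbcadabccece$da  a

edcdcbdafbbbeca$dbccfa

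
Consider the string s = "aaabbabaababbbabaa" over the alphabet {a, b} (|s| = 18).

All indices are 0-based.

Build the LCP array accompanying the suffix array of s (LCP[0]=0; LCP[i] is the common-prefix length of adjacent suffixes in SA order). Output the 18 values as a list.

[0, 1, 2, 2, 3, 1, 4, 3, 2, 3, 0, 3, 2, 5, 3, 1, 6, 2]

rank→(start, suffix):
  0 → (17, 'a')
  1 → (16, 'aa')
  2 → (0, 'aaabbabaababbbabaa')
  3 → (7, 'aababbbabaa')
  4 → (1, 'aabbabaababbbabaa')
  5 → (14, 'abaa')
  6 → (5, 'abaababbbabaa')
  7 → (8, 'ababbbabaa')
  8 → (2, 'abbabaababbbabaa')
  9 → (10, 'abbbabaa')
  10 → (15, 'baa')
  11 → (6, 'baababbbabaa')
  12 → (13, 'babaa')
  13 → (4, 'babaababbbabaa')
  14 → (9, 'babbbabaa')
  15 → (12, 'bbabaa')
  16 → (3, 'bbabaababbbabaa')
  17 → (11, 'bbbabaa')

SA = [17, 16, 0, 7, 1, 14, 5, 8, 2, 10, 15, 6, 13, 4, 9, 12, 3, 11]
rank  pair      lcp
   1  s[17:],s[16:]  1  'a'
   2  s[16:],s[0:]  2  'aa'
   3  s[0:],s[7:]  2  'aa'
   4  s[7:],s[1:]  3  'aab'
   5  s[1:],s[14:]  1  'a'
   6  s[14:],s[5:]  4  'abaa'
   7  s[5:],s[8:]  3  'aba'
   8  s[8:],s[2:]  2  'ab'
   9  s[2:],s[10:]  3  'abb'
  10  s[10:],s[15:]  0  ''
  11  s[15:],s[6:]  3  'baa'
  12  s[6:],s[13:]  2  'ba'
  13  s[13:],s[4:]  5  'babaa'
  14  s[4:],s[9:]  3  'bab'
  15  s[9:],s[12:]  1  'b'
  16  s[12:],s[3:]  6  'bbabaa'
  17  s[3:],s[11:]  2  'bb'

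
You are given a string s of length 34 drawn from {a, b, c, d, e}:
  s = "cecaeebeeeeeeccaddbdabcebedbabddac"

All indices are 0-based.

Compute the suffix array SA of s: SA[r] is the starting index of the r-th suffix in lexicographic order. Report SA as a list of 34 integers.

[20, 28, 32, 15, 3, 27, 21, 18, 29, 24, 6, 33, 14, 2, 13, 22, 0, 19, 31, 26, 17, 30, 16, 23, 5, 1, 12, 25, 4, 11, 10, 9, 8, 7]

sorted suffixes:
  #0 SA[0]=20  'abcebedbabddac'
  #1 SA[1]=28  'abddac'
  #2 SA[2]=32  'ac'
  #3 SA[3]=15  'addbdabcebedbabddac'
  #4 SA[4]=3  'aeebeeeeeeccaddbdabcebedbabddac'
  #5 SA[5]=27  'babddac'
  #6 SA[6]=21  'bcebedbabddac'
  #7 SA[7]=18  'bdabcebedbabddac'
  #8 SA[8]=29  'bddac'
  #9 SA[9]=24  'bedbabddac'
  #10 SA[10]=6  'beeeeeeccaddbdabcebedbabddac'
  #11 SA[11]=33  'c'
  #12 SA[12]=14  'caddbdabcebedbabddac'
  #13 SA[13]=2  'caeebeeeeeeccaddbdabcebedbabddac'
  #14 SA[14]=13  'ccaddbdabcebedbabddac'
  #15 SA[15]=22  'cebedbabddac'
  #16 SA[16]=0  'cecaeebeeeeeeccaddbdabcebedbabddac'
  #17 SA[17]=19  'dabcebedbabddac'
  #18 SA[18]=31  'dac'
  #19 SA[19]=26  'dbabddac'
  #20 SA[20]=17  'dbdabcebedbabddac'
  #21 SA[21]=30  'ddac'
  #22 SA[22]=16  'ddbdabcebedbabddac'
  #23 SA[23]=23  'ebedbabddac'
  #24 SA[24]=5  'ebeeeeeeccaddbdabcebedbabddac'
  #25 SA[25]=1  'ecaeebeeeeeeccaddbdabcebedbabddac'
  #26 SA[26]=12  'eccaddbdabcebedbabddac'
  #27 SA[27]=25  'edbabddac'
  #28 SA[28]=4  'eebeeeeeeccaddbdabcebedbabddac'
  #29 SA[29]=11  'eeccaddbdabcebedbabddac'
  #30 SA[30]=10  'eeeccaddbdabcebedbabddac'
  #31 SA[31]=9  'eeeeccaddbdabcebedbabddac'
  #32 SA[32]=8  'eeeeeccaddbdabcebedbabddac'
  #33 SA[33]=7  'eeeeeeccaddbdabcebedbabddac'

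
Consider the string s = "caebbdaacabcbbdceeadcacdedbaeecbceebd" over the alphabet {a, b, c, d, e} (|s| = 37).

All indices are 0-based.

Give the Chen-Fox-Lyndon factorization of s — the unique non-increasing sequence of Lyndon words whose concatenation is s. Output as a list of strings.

emit factor 1: 'c' (i=0, period=1)
emit factor 2: 'aebbd' (i=1, period=5)
emit factor 3: 'aacabcbbdceeadcacdedbaeecbceebd' (i=6, period=31)

["c", "aebbd", "aacabcbbdceeadcacdedbaeecbceebd"]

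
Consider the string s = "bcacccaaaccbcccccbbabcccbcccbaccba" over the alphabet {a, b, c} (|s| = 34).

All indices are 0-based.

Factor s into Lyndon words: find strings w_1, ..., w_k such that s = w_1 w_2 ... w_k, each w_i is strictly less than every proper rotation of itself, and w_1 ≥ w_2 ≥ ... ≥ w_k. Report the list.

["bc", "accc", "aaaccbcccccbbabcccbcccbaccb", "a"]

emit factor 1: 'bc' (i=0, period=2)
emit factor 2: 'accc' (i=2, period=4)
emit factor 3: 'aaaccbcccccbbabcccbcccbaccb' (i=6, period=27)
emit factor 4: 'a' (i=33, period=1)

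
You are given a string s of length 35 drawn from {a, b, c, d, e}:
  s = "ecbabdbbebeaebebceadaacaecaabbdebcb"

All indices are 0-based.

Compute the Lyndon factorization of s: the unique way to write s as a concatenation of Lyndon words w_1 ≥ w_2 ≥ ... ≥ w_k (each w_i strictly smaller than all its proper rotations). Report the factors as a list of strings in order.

["e", "c", "b", "abdbbebeaebebcead", "aacaec", "aabbdebcb"]

emit factor 1: 'e' (i=0, period=1)
emit factor 2: 'c' (i=1, period=1)
emit factor 3: 'b' (i=2, period=1)
emit factor 4: 'abdbbebeaebebcead' (i=3, period=17)
emit factor 5: 'aacaec' (i=20, period=6)
emit factor 6: 'aabbdebcb' (i=26, period=9)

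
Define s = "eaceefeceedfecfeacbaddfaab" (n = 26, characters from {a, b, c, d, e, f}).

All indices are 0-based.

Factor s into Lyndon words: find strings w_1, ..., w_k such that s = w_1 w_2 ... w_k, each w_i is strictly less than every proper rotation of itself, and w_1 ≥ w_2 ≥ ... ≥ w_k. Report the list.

emit factor 1: 'e' (i=0, period=1)
emit factor 2: 'aceefeceedfecfe' (i=1, period=15)
emit factor 3: 'acbaddf' (i=16, period=7)
emit factor 4: 'aab' (i=23, period=3)

["e", "aceefeceedfecfe", "acbaddf", "aab"]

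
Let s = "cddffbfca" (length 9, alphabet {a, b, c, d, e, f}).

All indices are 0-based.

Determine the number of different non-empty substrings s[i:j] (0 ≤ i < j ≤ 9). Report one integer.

rank | idx | suffix
   0 |   8 | a
   1 |   5 | bfca
   2 |   7 | ca
   3 |   0 | cddffbfca
   4 |   1 | ddffbfca
   5 |   2 | dffbfca
   6 |   4 | fbfca
   7 |   6 | fca
   8 |   3 | ffbfca

SA = [8, 5, 7, 0, 1, 2, 4, 6, 3]
rank  pair      lcp
   1  s[8:],s[5:]  0  ''
   2  s[5:],s[7:]  0  ''
   3  s[7:],s[0:]  1  'c'
   4  s[0:],s[1:]  0  ''
   5  s[1:],s[2:]  1  'd'
   6  s[2:],s[4:]  0  ''
   7  s[4:],s[6:]  1  'f'
   8  s[6:],s[3:]  1  'f'

n(n+1)/2 = 9·10/2 = 45
Σ LCP = 0 + 0 + 0 + 1 + 0 + 1 + 0 + 1 + 1 = 4
distinct = 45 − 4 = 41

41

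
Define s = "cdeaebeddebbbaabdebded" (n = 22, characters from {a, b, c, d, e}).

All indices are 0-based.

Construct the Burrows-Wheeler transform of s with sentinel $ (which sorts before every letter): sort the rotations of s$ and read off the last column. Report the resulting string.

dbaebbeaee$eecdbbdddadb

rank  rotation                 last
    0  $cdeaebeddebbbaabdebded  d
    1  aabdebded$cdeaebeddebbb  b
    2  abdebded$cdeaebeddebbba  a
    3  aebeddebbbaabdebded$cde  e
    4  baabdebded$cdeaebeddebb  b
    5  bbaabdebded$cdeaebeddeb  b
    6  bbbaabdebded$cdeaebedde  e
    7  bdebded$cdeaebeddebbbaa  a
    8  bded$cdeaebeddebbbaabde  e
    9  beddebbbaabdebded$cdeae  e
   10  cdeaebeddebbbaabdebded$  $
   11  d$cdeaebeddebbbaabdebde  e
   12  ddebbbaabdebded$cdeaebe  e
   13  deaebeddebbbaabdebded$c  c
   14  debbbaabdebded$cdeaebed  d
   15  debded$cdeaebeddebbbaab  b
   16  ded$cdeaebeddebbbaabdeb  b
   17  eaebeddebbbaabdebded$cd  d
   18  ebbbaabdebded$cdeaebedd  d
   19  ebded$cdeaebeddebbbaabd  d
   20  ebeddebbbaabdebded$cdea  a
   21  ed$cdeaebeddebbbaabdebd  d
   22  eddebbbaabdebded$cdeaeb  b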